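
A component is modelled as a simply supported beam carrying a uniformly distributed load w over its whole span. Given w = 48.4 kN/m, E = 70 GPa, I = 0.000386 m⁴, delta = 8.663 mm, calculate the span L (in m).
Model: a simply supported beam carrying a uniformly distributed load w over its whole span, so delta = (5·w·L^4) / (384·E·I).
Solve for L: L = ((384·delta·E·I) / (5·w))^(1/4).
Convert to SI units:
  w = 48.4 kN/m = 48400 N/m
  E = 70 GPa = 7 × 10¹⁰ Pa
  delta = 8.663 mm = 0.008663 m
Substitute:
  L = ((384 × 0.008663 × (7 × 10¹⁰) × 0.000386) / (5 × 48400))^(1/4)
  L = 4.39 m
Final answer: L = 4.39 m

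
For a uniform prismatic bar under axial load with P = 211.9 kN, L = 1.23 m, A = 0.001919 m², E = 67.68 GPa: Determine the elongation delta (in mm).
Model: a uniform prismatic bar under axial load, so delta = (P·L) / (A·E).
Convert to SI units:
  P = 211.9 kN = 211900 N
  E = 67.68 GPa = 6.768 × 10¹⁰ Pa
Substitute:
  delta = (211900 × 1.23) / (0.001919 × (6.768 × 10¹⁰))
  delta = 0.002007 m
Convert: delta = 0.002007 m = 2.007 mm
Final answer: delta = 2.007 mm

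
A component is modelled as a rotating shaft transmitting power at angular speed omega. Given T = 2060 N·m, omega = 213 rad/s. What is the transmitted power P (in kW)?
Model: a rotating shaft transmitting power at angular speed omega, so P = T·omega.
Substitute:
  P = 2060 × 213
  P = 438800 W
Convert: P = 438800 W = 438.8 kW
Final answer: P = 438.8 kW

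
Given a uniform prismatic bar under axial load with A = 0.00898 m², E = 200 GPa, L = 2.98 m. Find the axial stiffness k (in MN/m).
Model: a uniform prismatic bar under axial load, so k = (A·E) / L.
Convert to SI units:
  E = 200 GPa = 2 × 10¹¹ Pa
Substitute:
  k = (0.00898 × (2 × 10¹¹)) / 2.98
  k = 6.027 × 10⁸ N/m
Convert: k = 6.027 × 10⁸ N/m = 602.7 MN/m
Final answer: k = 602.7 MN/m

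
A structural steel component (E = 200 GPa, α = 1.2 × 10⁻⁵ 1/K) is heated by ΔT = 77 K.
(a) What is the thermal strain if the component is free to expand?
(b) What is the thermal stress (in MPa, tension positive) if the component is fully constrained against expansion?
(a) Free thermal strain ε_th = α·ΔT = (1.2 × 10⁻⁵) × 77 = 0.000924
(b) Fully constrained, the expansion is suppressed, so σ = -E·α·ΔT. Convert E = 200 GPa = 2 × 10¹¹ Pa.
  σ = -(2 × 10¹¹) × (1.2 × 10⁻⁵) × 77 = -1.848 × 10⁸ Pa = -184.8 MPa (compressive)
Final answer: (a) ε_th = 0.000924, (b) σ = -184.8 MPa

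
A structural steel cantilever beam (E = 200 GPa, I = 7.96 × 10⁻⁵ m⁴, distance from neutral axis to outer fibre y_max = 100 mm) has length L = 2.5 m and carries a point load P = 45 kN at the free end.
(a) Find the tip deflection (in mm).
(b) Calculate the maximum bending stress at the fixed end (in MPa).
(a) Tip deflection of a cantilever with an end point load: δ = P·L^3 / (3·E·I). Convert P = 45 kN = 45000 N, E = 200 GPa = 2 × 10¹¹ Pa.
  δ = (45000 × 2.5^3) / (3 × (2 × 10¹¹) × (7.96 × 10⁻⁵)) = 0.01472 m = 14.72 mm
(b) Maximum bending moment at the fixed end: M = P·L = 45000 × 2.5 = 112500 N·m. Convert y_max = 100 mm = 0.1 m.
  σ = M·y_max / I = (112500 × 0.1) / (7.96 × 10⁻⁵) = 1.413 × 10⁸ Pa = 141.3 MPa
Final answer: (a) δ = 14.72 mm, (b) σ = 141.3 MPa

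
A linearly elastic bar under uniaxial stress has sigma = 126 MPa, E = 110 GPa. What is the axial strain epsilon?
Model: a linearly elastic bar under uniaxial stress, so epsilon = sigma / E.
Convert to SI units:
  sigma = 126 MPa = 1.26 × 10⁸ Pa
  E = 110 GPa = 1.1 × 10¹¹ Pa
Substitute:
  epsilon = (1.26 × 10⁸) / (1.1 × 10¹¹)
  epsilon = 0.001145
Final answer: epsilon = 0.001145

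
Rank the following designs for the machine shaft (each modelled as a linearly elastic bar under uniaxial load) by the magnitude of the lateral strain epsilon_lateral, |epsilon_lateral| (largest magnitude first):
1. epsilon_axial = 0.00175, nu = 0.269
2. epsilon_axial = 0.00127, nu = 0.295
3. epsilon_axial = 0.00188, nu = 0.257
Model: a linearly elastic bar under uniaxial load, so epsilon_lateral = -nu·epsilon_axial (SI units).
  Case 1: epsilon_lateral = -(0.269 × 0.00175) = -0.0004708
  Case 2: epsilon_lateral = -(0.295 × 0.00127) = -0.0003747
  Case 3: epsilon_lateral = -(0.257 × 0.00188) = -0.0004832
Ordering by |epsilon_lateral|: 0.0004832 (case 3) > 0.0004708 (case 1) > 0.0003747 (case 2)
Final answer: 3, 1, 2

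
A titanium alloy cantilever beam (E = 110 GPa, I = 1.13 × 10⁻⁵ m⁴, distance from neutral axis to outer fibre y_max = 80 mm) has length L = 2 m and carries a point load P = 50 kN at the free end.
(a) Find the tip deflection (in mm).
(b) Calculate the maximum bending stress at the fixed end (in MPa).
(a) Tip deflection of a cantilever with an end point load: δ = P·L^3 / (3·E·I). Convert P = 50 kN = 50000 N, E = 110 GPa = 1.1 × 10¹¹ Pa.
  δ = (50000 × 2^3) / (3 × (1.1 × 10¹¹) × (1.13 × 10⁻⁵)) = 0.1073 m = 107.3 mm
(b) Maximum bending moment at the fixed end: M = P·L = 50000 × 2 = 100000 N·m. Convert y_max = 80 mm = 0.08 m.
  σ = M·y_max / I = (100000 × 0.08) / (1.13 × 10⁻⁵) = 7.08 × 10⁸ Pa = 708 MPa
Final answer: (a) δ = 107.3 mm, (b) σ = 708 MPa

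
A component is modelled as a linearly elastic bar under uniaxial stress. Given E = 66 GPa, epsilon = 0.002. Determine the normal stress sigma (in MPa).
Model: a linearly elastic bar under uniaxial stress, so sigma = E·epsilon.
Convert to SI units:
  E = 66 GPa = 6.6 × 10¹⁰ Pa
Substitute:
  sigma = (6.6 × 10¹⁰) × 0.002
  sigma = 1.32 × 10⁸ Pa
Convert: sigma = 1.32 × 10⁸ Pa = 132 MPa
Final answer: sigma = 132 MPa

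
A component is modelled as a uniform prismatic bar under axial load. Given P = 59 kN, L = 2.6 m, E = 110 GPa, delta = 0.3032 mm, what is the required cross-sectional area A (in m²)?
Model: a uniform prismatic bar under axial load, so delta = (P·L) / (A·E).
Solve for A: A = (P·L) / (delta·E).
Convert to SI units:
  P = 59 kN = 59000 N
  E = 110 GPa = 1.1 × 10¹¹ Pa
  delta = 0.3032 mm = 0.0003032 m
Substitute:
  A = (59000 × 2.6) / (0.0003032 × (1.1 × 10¹¹))
  A = 0.004599 m²
Final answer: A = 0.004599 m²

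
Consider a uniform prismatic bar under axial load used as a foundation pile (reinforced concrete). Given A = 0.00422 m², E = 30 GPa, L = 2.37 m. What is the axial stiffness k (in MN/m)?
Model: a uniform prismatic bar under axial load, so k = (A·E) / L.
Convert to SI units:
  E = 30 GPa = 3 × 10¹⁰ Pa
Substitute:
  k = (0.00422 × (3 × 10¹⁰)) / 2.37
  k = 5.342 × 10⁷ N/m
Convert: k = 5.342 × 10⁷ N/m = 53.42 MN/m
Final answer: k = 53.42 MN/m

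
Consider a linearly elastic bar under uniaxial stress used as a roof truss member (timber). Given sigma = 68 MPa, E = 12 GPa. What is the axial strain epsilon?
Model: a linearly elastic bar under uniaxial stress, so epsilon = sigma / E.
Convert to SI units:
  sigma = 68 MPa = 6.8 × 10⁷ Pa
  E = 12 GPa = 1.2 × 10¹⁰ Pa
Substitute:
  epsilon = (6.8 × 10⁷) / (1.2 × 10¹⁰)
  epsilon = 0.005667
Final answer: epsilon = 0.005667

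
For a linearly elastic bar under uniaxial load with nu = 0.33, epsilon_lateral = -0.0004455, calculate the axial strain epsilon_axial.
Model: a linearly elastic bar under uniaxial load, so epsilon_lateral = -nu·epsilon_axial.
Solve for epsilon_axial: epsilon_axial = -epsilon_lateral / nu.
Substitute:
  epsilon_axial = -(-0.0004455) / 0.33
  epsilon_axial = 0.00135
Final answer: epsilon_axial = 0.00135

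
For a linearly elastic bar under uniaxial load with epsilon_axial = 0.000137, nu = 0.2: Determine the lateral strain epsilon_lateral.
Model: a linearly elastic bar under uniaxial load, so epsilon_lateral = -nu·epsilon_axial.
Substitute:
  epsilon_lateral = -(0.2 × 0.000137)
  epsilon_lateral = -2.74 × 10⁻⁵
Final answer: epsilon_lateral = -2.74 × 10⁻⁵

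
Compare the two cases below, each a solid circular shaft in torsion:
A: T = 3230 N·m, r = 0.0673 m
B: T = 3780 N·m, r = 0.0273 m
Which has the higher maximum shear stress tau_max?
Model: a solid circular shaft in torsion, so tau_max = (2·T) / (π·r^3) (SI units).
  A: tau_max = (2 × 3230) / (π × 0.0673^3) = 6.746 × 10⁶ Pa = 6.746 MPa
  B: tau_max = (2 × 3780) / (π × 0.0273^3) = 1.183 × 10⁸ Pa = 118.3 MPa
118.3 MPa > 6.746 MPa, so B is larger.
Final answer: B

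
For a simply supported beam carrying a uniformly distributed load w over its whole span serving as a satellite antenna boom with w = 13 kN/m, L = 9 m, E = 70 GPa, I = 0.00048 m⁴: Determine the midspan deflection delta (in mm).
Model: a simply supported beam carrying a uniformly distributed load w over its whole span, so delta = (5·w·L^4) / (384·E·I).
Convert to SI units:
  w = 13 kN/m = 13000 N/m
  E = 70 GPa = 7 × 10¹⁰ Pa
Substitute:
  delta = (5 × 13000 × 9^4) / (384 × (7 × 10¹⁰) × 0.00048)
  delta = 0.03305 m
Convert: delta = 0.03305 m = 33.05 mm
Final answer: delta = 33.05 mm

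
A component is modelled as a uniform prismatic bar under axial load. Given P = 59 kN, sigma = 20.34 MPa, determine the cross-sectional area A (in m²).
Model: a uniform prismatic bar under axial load, so sigma = P / A.
Solve for A: A = P / sigma.
Convert to SI units:
  P = 59 kN = 59000 N
  sigma = 20.34 MPa = 2.034 × 10⁷ Pa
Substitute:
  A = 59000 / (2.034 × 10⁷)
  A = 0.002901 m²
Final answer: A = 0.002901 m²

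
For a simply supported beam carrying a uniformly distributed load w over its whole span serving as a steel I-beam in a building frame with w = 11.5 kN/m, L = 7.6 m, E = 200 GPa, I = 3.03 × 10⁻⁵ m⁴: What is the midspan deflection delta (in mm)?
Model: a simply supported beam carrying a uniformly distributed load w over its whole span, so delta = (5·w·L^4) / (384·E·I).
Convert to SI units:
  w = 11.5 kN/m = 11500 N/m
  E = 200 GPa = 2 × 10¹¹ Pa
Substitute:
  delta = (5 × 11500 × 7.6^4) / (384 × (2 × 10¹¹) × (3.03 × 10⁻⁵))
  delta = 0.08244 m
Convert: delta = 0.08244 m = 82.44 mm
Final answer: delta = 82.44 mm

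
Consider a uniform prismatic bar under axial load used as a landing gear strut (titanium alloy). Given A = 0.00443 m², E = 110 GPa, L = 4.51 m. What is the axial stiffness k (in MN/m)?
Model: a uniform prismatic bar under axial load, so k = (A·E) / L.
Convert to SI units:
  E = 110 GPa = 1.1 × 10¹¹ Pa
Substitute:
  k = (0.00443 × (1.1 × 10¹¹)) / 4.51
  k = 1.08 × 10⁸ N/m
Convert: k = 1.08 × 10⁸ N/m = 108 MN/m
Final answer: k = 108 MN/m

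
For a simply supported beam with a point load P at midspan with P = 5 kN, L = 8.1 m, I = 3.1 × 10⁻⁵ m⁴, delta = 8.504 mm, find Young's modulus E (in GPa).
Model: a simply supported beam with a point load P at midspan, so delta = (P·L^3) / (48·E·I).
Solve for E: E = (P·L^3) / (48·delta·I).
Convert to SI units:
  P = 5 kN = 5000 N
  delta = 8.504 mm = 0.008504 m
Substitute:
  E = (5000 × 8.1^3) / (48 × 0.008504 × (3.1 × 10⁻⁵))
  E = 2.1 × 10¹¹ Pa
Convert: E = 2.1 × 10¹¹ Pa = 210 GPa
Final answer: E = 210 GPa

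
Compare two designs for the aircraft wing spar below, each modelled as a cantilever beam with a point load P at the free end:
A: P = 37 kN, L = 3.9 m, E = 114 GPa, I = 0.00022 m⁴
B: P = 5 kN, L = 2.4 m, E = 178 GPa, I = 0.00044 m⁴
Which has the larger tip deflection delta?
Model: a cantilever beam with a point load P at the free end, so delta = (P·L^3) / (3·E·I) (SI units).
  A: delta = (37000 × 3.9^3) / (3 × (1.14 × 10¹¹) × 0.00022) = 0.02917 m = 29.17 mm
  B: delta = (5000 × 2.4^3) / (3 × (1.78 × 10¹¹) × 0.00044) = 0.0002942 m = 0.2942 mm
29.17 mm > 0.2942 mm, so A is larger.
Final answer: A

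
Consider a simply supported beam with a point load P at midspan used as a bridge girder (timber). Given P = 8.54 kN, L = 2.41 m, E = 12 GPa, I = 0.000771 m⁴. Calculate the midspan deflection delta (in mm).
Model: a simply supported beam with a point load P at midspan, so delta = (P·L^3) / (48·E·I).
Convert to SI units:
  P = 8.54 kN = 8540 N
  E = 12 GPa = 1.2 × 10¹⁰ Pa
Substitute:
  delta = (8540 × 2.41^3) / (48 × (1.2 × 10¹⁰) × 0.000771)
  delta = 0.0002692 m
Convert: delta = 0.0002692 m = 0.2692 mm
Final answer: delta = 0.2692 mm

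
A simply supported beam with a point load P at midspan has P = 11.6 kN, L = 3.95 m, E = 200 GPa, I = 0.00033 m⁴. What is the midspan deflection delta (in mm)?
Model: a simply supported beam with a point load P at midspan, so delta = (P·L^3) / (48·E·I).
Convert to SI units:
  P = 11.6 kN = 11600 N
  E = 200 GPa = 2 × 10¹¹ Pa
Substitute:
  delta = (11600 × 3.95^3) / (48 × (2 × 10¹¹) × 0.00033)
  delta = 0.0002257 m
Convert: delta = 0.0002257 m = 0.2257 mm
Final answer: delta = 0.2257 mm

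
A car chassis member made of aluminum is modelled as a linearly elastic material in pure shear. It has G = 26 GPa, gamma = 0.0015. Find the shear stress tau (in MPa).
Model: a linearly elastic material in pure shear, so tau = G·gamma.
Convert to SI units:
  G = 26 GPa = 2.6 × 10¹⁰ Pa
Substitute:
  tau = (2.6 × 10¹⁰) × 0.0015
  tau = 3.9 × 10⁷ Pa
Convert: tau = 3.9 × 10⁷ Pa = 39 MPa
Final answer: tau = 39 MPa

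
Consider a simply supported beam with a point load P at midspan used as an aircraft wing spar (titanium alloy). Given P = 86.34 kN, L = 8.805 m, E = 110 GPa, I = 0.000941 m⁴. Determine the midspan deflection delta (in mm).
Model: a simply supported beam with a point load P at midspan, so delta = (P·L^3) / (48·E·I).
Convert to SI units:
  P = 86.34 kN = 86340 N
  E = 110 GPa = 1.1 × 10¹¹ Pa
Substitute:
  delta = (86340 × 8.805^3) / (48 × (1.1 × 10¹¹) × 0.000941)
  delta = 0.01186 m
Convert: delta = 0.01186 m = 11.86 mm
Final answer: delta = 11.86 mm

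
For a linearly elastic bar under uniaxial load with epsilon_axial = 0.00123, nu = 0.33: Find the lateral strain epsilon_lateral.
Model: a linearly elastic bar under uniaxial load, so epsilon_lateral = -nu·epsilon_axial.
Substitute:
  epsilon_lateral = -(0.33 × 0.00123)
  epsilon_lateral = -0.0004059
Final answer: epsilon_lateral = -0.0004059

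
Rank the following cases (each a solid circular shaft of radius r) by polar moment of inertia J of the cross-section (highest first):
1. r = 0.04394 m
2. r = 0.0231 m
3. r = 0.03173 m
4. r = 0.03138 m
Model: a solid circular shaft of radius r, so J = (π·r^4) / 2 (SI units).
  Case 1: J = (π × 0.04394^4) / 2 = 5.855 × 10⁻⁶ m⁴
  Case 2: J = (π × 0.0231^4) / 2 = 4.473 × 10⁻⁷ m⁴
  Case 3: J = (π × 0.03173^4) / 2 = 1.592 × 10⁻⁶ m⁴
  Case 4: J = (π × 0.03138^4) / 2 = 1.523 × 10⁻⁶ m⁴
Ordering: 5.855 × 10⁻⁶ m⁴ (case 1) > 1.592 × 10⁻⁶ m⁴ (case 3) > 1.523 × 10⁻⁶ m⁴ (case 4) > 4.473 × 10⁻⁷ m⁴ (case 2)
Final answer: 1, 3, 4, 2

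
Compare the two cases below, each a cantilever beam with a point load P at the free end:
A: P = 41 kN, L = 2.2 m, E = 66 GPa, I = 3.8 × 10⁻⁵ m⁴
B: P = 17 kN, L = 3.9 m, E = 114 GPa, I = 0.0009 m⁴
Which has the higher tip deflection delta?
Model: a cantilever beam with a point load P at the free end, so delta = (P·L^3) / (3·E·I) (SI units).
  A: delta = (41000 × 2.2^3) / (3 × (6.6 × 10¹⁰) × (3.8 × 10⁻⁵)) = 0.05802 m = 58.02 mm
  B: delta = (17000 × 3.9^3) / (3 × (1.14 × 10¹¹) × 0.0009) = 0.003276 m = 3.276 mm
58.02 mm > 3.276 mm, so A is larger.
Final answer: A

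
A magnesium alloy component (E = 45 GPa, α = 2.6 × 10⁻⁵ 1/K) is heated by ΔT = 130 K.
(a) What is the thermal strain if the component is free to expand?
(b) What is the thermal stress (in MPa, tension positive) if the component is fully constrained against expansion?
(a) Free thermal strain ε_th = α·ΔT = (2.6 × 10⁻⁵) × 130 = 0.00338
(b) Fully constrained, the expansion is suppressed, so σ = -E·α·ΔT. Convert E = 45 GPa = 4.5 × 10¹⁰ Pa.
  σ = -(4.5 × 10¹⁰) × (2.6 × 10⁻⁵) × 130 = -1.521 × 10⁸ Pa = -152.1 MPa (compressive)
Final answer: (a) ε_th = 0.00338, (b) σ = -152.1 MPa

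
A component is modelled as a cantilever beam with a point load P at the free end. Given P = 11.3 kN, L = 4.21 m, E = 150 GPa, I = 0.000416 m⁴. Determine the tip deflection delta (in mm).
Model: a cantilever beam with a point load P at the free end, so delta = (P·L^3) / (3·E·I).
Convert to SI units:
  P = 11.3 kN = 11300 N
  E = 150 GPa = 1.5 × 10¹¹ Pa
Substitute:
  delta = (11300 × 4.21^3) / (3 × (1.5 × 10¹¹) × 0.000416)
  delta = 0.004504 m
Convert: delta = 0.004504 m = 4.504 mm
Final answer: delta = 4.504 mm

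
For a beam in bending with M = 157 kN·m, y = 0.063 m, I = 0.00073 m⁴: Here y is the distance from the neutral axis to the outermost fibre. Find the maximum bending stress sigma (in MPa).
Model: a beam in bending, so sigma = (M·y) / I.
Convert to SI units:
  M = 157 kN·m = 157000 N·m
Substitute:
  sigma = (157000 × 0.063) / 0.00073
  sigma = 1.355 × 10⁷ Pa
Convert: sigma = 1.355 × 10⁷ Pa = 13.55 MPa
Final answer: sigma = 13.55 MPa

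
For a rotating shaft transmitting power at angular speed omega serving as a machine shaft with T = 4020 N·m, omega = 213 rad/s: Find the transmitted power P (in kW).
Model: a rotating shaft transmitting power at angular speed omega, so P = T·omega.
Substitute:
  P = 4020 × 213
  P = 856300 W
Convert: P = 856300 W = 856.3 kW
Final answer: P = 856.3 kW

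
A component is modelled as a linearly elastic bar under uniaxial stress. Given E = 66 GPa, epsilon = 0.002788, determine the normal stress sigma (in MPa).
Model: a linearly elastic bar under uniaxial stress, so epsilon = sigma / E.
Solve for sigma: sigma = epsilon·E.
Convert to SI units:
  E = 66 GPa = 6.6 × 10¹⁰ Pa
Substitute:
  sigma = 0.002788 × (6.6 × 10¹⁰)
  sigma = 1.84 × 10⁸ Pa
Convert: sigma = 1.84 × 10⁸ Pa = 184 MPa
Final answer: sigma = 184 MPa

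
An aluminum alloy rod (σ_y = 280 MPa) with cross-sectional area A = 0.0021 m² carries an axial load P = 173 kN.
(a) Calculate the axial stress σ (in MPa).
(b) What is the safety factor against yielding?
(a) Axial stress σ = P/A. Convert P = 173 kN = 173000 N.
  σ = 173000 / 0.0021 = 8.238 × 10⁷ Pa = 82.38 MPa
(b) Safety factor SF = σ_y/σ = 280 / 82.38 = 3.399
Final answer: (a) σ = 82.38 MPa, (b) SF = 3.399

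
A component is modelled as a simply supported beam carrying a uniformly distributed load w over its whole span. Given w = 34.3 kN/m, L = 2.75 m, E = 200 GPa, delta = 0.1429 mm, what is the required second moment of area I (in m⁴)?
Model: a simply supported beam carrying a uniformly distributed load w over its whole span, so delta = (5·w·L^4) / (384·E·I).
Solve for I: I = (5·w·L^4) / (384·delta·E).
Convert to SI units:
  w = 34.3 kN/m = 34300 N/m
  E = 200 GPa = 2 × 10¹¹ Pa
  delta = 0.1429 mm = 0.0001429 m
Substitute:
  I = (5 × 34300 × 2.75^4) / (384 × 0.0001429 × (2 × 10¹¹))
  I = 0.0008937 m⁴
Final answer: I = 0.0008937 m⁴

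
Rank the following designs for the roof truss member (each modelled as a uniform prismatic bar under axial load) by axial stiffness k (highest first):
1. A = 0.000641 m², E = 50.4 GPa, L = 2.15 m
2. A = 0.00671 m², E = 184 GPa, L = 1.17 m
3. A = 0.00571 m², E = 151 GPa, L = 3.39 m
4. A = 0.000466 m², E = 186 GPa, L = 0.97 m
Model: a uniform prismatic bar under axial load, so k = (A·E) / L (SI units).
  Case 1: k = (0.000641 × (5.04 × 10¹⁰)) / 2.15 = 1.503 × 10⁷ N/m = 15.03 MN/m
  Case 2: k = (0.00671 × (1.84 × 10¹¹)) / 1.17 = 1.055 × 10⁹ N/m = 1055 MN/m
  Case 3: k = (0.00571 × (1.51 × 10¹¹)) / 3.39 = 2.543 × 10⁸ N/m = 254.3 MN/m
  Case 4: k = (0.000466 × (1.86 × 10¹¹)) / 0.97 = 8.936 × 10⁷ N/m = 89.36 MN/m
Ordering: 1055 MN/m (case 2) > 254.3 MN/m (case 3) > 89.36 MN/m (case 4) > 15.03 MN/m (case 1)
Final answer: 2, 3, 4, 1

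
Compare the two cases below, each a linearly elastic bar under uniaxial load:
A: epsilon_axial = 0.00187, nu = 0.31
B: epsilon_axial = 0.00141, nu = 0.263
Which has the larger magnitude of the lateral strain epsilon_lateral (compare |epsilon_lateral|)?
Model: a linearly elastic bar under uniaxial load, so epsilon_lateral = -nu·epsilon_axial (SI units).
  A: epsilon_lateral = -(0.31 × 0.00187) = -0.0005797
  B: epsilon_lateral = -(0.263 × 0.00141) = -0.0003708
|epsilon_lateral|: A = 0.0005797, B = 0.0003708, so A is larger in magnitude.
Final answer: A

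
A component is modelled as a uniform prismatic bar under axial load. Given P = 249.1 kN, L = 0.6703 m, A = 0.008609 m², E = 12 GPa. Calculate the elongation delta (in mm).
Model: a uniform prismatic bar under axial load, so delta = (P·L) / (A·E).
Convert to SI units:
  P = 249.1 kN = 249100 N
  E = 12 GPa = 1.2 × 10¹⁰ Pa
Substitute:
  delta = (249100 × 0.6703) / (0.008609 × (1.2 × 10¹⁰))
  delta = 0.001616 m
Convert: delta = 0.001616 m = 1.616 mm
Final answer: delta = 1.616 mm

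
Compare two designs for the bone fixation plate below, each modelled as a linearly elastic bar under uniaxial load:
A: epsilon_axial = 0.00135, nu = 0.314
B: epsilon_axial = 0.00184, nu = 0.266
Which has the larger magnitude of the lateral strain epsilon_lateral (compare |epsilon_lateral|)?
Model: a linearly elastic bar under uniaxial load, so epsilon_lateral = -nu·epsilon_axial (SI units).
  A: epsilon_lateral = -(0.314 × 0.00135) = -0.0004239
  B: epsilon_lateral = -(0.266 × 0.00184) = -0.0004894
|epsilon_lateral|: A = 0.0004239, B = 0.0004894, so B is larger in magnitude.
Final answer: B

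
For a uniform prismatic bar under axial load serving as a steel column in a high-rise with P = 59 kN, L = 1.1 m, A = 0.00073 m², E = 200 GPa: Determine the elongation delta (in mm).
Model: a uniform prismatic bar under axial load, so delta = (P·L) / (A·E).
Convert to SI units:
  P = 59 kN = 59000 N
  E = 200 GPa = 2 × 10¹¹ Pa
Substitute:
  delta = (59000 × 1.1) / (0.00073 × (2 × 10¹¹))
  delta = 0.0004445 m
Convert: delta = 0.0004445 m = 0.4445 mm
Final answer: delta = 0.4445 mm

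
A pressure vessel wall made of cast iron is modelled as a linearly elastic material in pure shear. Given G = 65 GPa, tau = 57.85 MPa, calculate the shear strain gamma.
Model: a linearly elastic material in pure shear, so tau = G·gamma.
Solve for gamma: gamma = tau / G.
Convert to SI units:
  G = 65 GPa = 6.5 × 10¹⁰ Pa
  tau = 57.85 MPa = 5.785 × 10⁷ Pa
Substitute:
  gamma = (5.785 × 10⁷) / (6.5 × 10¹⁰)
  gamma = 0.00089
Final answer: gamma = 0.00089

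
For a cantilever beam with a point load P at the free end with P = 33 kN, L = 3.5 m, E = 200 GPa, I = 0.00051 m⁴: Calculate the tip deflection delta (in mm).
Model: a cantilever beam with a point load P at the free end, so delta = (P·L^3) / (3·E·I).
Convert to SI units:
  P = 33 kN = 33000 N
  E = 200 GPa = 2 × 10¹¹ Pa
Substitute:
  delta = (33000 × 3.5^3) / (3 × (2 × 10¹¹) × 0.00051)
  delta = 0.004624 m
Convert: delta = 0.004624 m = 4.624 mm
Final answer: delta = 4.624 mm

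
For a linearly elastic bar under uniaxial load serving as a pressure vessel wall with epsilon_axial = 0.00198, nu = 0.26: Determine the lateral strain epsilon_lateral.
Model: a linearly elastic bar under uniaxial load, so epsilon_lateral = -nu·epsilon_axial.
Substitute:
  epsilon_lateral = -(0.26 × 0.00198)
  epsilon_lateral = -0.0005148
Final answer: epsilon_lateral = -0.0005148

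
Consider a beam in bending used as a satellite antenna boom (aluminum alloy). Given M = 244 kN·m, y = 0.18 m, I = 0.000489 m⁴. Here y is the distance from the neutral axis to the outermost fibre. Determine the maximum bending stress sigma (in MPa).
Model: a beam in bending, so sigma = (M·y) / I.
Convert to SI units:
  M = 244 kN·m = 244000 N·m
Substitute:
  sigma = (244000 × 0.18) / 0.000489
  sigma = 8.982 × 10⁷ Pa
Convert: sigma = 8.982 × 10⁷ Pa = 89.82 MPa
Final answer: sigma = 89.82 MPa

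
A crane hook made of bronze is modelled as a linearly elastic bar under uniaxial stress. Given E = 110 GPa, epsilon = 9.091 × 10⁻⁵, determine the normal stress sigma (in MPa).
Model: a linearly elastic bar under uniaxial stress, so epsilon = sigma / E.
Solve for sigma: sigma = epsilon·E.
Convert to SI units:
  E = 110 GPa = 1.1 × 10¹¹ Pa
Substitute:
  sigma = (9.091 × 10⁻⁵) × (1.1 × 10¹¹)
  sigma = 1 × 10⁷ Pa
Convert: sigma = 1 × 10⁷ Pa = 10 MPa
Final answer: sigma = 10 MPa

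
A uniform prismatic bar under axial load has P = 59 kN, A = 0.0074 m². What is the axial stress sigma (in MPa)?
Model: a uniform prismatic bar under axial load, so sigma = P / A.
Convert to SI units:
  P = 59 kN = 59000 N
Substitute:
  sigma = 59000 / 0.0074
  sigma = 7.973 × 10⁶ Pa
Convert: sigma = 7.973 × 10⁶ Pa = 7.973 MPa
Final answer: sigma = 7.973 MPa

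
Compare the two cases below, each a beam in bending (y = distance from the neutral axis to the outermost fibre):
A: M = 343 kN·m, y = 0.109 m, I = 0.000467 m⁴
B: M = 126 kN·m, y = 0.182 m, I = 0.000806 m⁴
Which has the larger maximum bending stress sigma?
Model: a beam in bending (y = distance from the neutral axis to the outermost fibre), so sigma = (M·y) / I (SI units).
  A: sigma = (343000 × 0.109) / 0.000467 = 8.006 × 10⁷ Pa = 80.06 MPa
  B: sigma = (126000 × 0.182) / 0.000806 = 2.845 × 10⁷ Pa = 28.45 MPa
80.06 MPa > 28.45 MPa, so A is larger.
Final answer: A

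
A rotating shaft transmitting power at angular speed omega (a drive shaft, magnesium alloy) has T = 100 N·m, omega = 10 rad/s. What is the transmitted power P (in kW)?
Model: a rotating shaft transmitting power at angular speed omega, so P = T·omega.
Substitute:
  P = 100 × 10
  P = 1000 W
Convert: P = 1000 W = 1 kW
Final answer: P = 1 kW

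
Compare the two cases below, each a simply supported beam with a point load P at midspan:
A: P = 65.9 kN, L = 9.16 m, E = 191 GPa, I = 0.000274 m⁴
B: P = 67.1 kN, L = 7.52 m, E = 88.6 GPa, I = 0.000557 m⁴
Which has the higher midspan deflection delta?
Model: a simply supported beam with a point load P at midspan, so delta = (P·L^3) / (48·E·I) (SI units).
  A: delta = (65900 × 9.16^3) / (48 × (1.91 × 10¹¹) × 0.000274) = 0.02016 m = 20.16 mm
  B: delta = (67100 × 7.52^3) / (48 × (8.86 × 10¹⁰) × 0.000557) = 0.01205 m = 12.05 mm
20.16 mm > 12.05 mm, so A is larger.
Final answer: A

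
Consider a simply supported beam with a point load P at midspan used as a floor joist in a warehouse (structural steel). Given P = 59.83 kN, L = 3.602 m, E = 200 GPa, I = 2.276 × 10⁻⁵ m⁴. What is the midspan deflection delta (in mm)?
Model: a simply supported beam with a point load P at midspan, so delta = (P·L^3) / (48·E·I).
Convert to SI units:
  P = 59.83 kN = 59830 N
  E = 200 GPa = 2 × 10¹¹ Pa
Substitute:
  delta = (59830 × 3.602^3) / (48 × (2 × 10¹¹) × (2.276 × 10⁻⁵))
  delta = 0.0128 m
Convert: delta = 0.0128 m = 12.8 mm
Final answer: delta = 12.8 mm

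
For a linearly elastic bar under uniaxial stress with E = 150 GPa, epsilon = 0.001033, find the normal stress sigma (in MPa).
Model: a linearly elastic bar under uniaxial stress, so epsilon = sigma / E.
Solve for sigma: sigma = epsilon·E.
Convert to SI units:
  E = 150 GPa = 1.5 × 10¹¹ Pa
Substitute:
  sigma = 0.001033 × (1.5 × 10¹¹)
  sigma = 1.55 × 10⁸ Pa
Convert: sigma = 1.55 × 10⁸ Pa = 155 MPa
Final answer: sigma = 155 MPa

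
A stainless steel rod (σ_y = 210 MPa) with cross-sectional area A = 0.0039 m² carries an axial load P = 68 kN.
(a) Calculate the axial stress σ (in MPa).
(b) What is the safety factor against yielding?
(a) Axial stress σ = P/A. Convert P = 68 kN = 68000 N.
  σ = 68000 / 0.0039 = 1.744 × 10⁷ Pa = 17.44 MPa
(b) Safety factor SF = σ_y/σ = 210 / 17.44 = 12.04
Final answer: (a) σ = 17.44 MPa, (b) SF = 12.04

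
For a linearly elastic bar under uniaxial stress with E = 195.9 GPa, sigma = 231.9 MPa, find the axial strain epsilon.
Model: a linearly elastic bar under uniaxial stress, so sigma = E·epsilon.
Solve for epsilon: epsilon = sigma / E.
Convert to SI units:
  E = 195.9 GPa = 1.959 × 10¹¹ Pa
  sigma = 231.9 MPa = 2.319 × 10⁸ Pa
Substitute:
  epsilon = (2.319 × 10⁸) / (1.959 × 10¹¹)
  epsilon = 0.001184
Final answer: epsilon = 0.001184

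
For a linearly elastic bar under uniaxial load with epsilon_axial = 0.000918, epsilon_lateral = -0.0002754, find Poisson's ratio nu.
Model: a linearly elastic bar under uniaxial load, so epsilon_lateral = -nu·epsilon_axial.
Solve for nu: nu = -epsilon_lateral / epsilon_axial.
Substitute:
  nu = -(-0.0002754) / 0.000918
  nu = 0.3
Final answer: nu = 0.3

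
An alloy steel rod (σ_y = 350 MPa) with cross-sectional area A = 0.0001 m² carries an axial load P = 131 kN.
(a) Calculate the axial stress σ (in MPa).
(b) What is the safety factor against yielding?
(a) Axial stress σ = P/A. Convert P = 131 kN = 131000 N.
  σ = 131000 / 0.0001 = 1.31 × 10⁹ Pa = 1310 MPa
(b) Safety factor SF = σ_y/σ = 350 / 1310 = 0.2672
Final answer: (a) σ = 1310 MPa, (b) SF = 0.2672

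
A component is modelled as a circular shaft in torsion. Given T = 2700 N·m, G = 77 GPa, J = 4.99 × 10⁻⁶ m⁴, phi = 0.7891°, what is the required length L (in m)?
Model: a circular shaft in torsion, so phi = (T·L) / (G·J).
Solve for L: L = (phi·G·J) / T.
Convert to SI units:
  G = 77 GPa = 7.7 × 10¹⁰ Pa
  phi = 0.7891° = 0.01377 rad
Substitute:
  L = (0.01377 × (7.7 × 10¹⁰) × (4.99 × 10⁻⁶)) / 2700
  L = 1.96 m
Final answer: L = 1.96 m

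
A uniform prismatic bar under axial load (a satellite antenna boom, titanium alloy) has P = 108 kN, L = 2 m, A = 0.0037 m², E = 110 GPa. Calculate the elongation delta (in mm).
Model: a uniform prismatic bar under axial load, so delta = (P·L) / (A·E).
Convert to SI units:
  P = 108 kN = 108000 N
  E = 110 GPa = 1.1 × 10¹¹ Pa
Substitute:
  delta = (108000 × 2) / (0.0037 × (1.1 × 10¹¹))
  delta = 0.0005307 m
Convert: delta = 0.0005307 m = 0.5307 mm
Final answer: delta = 0.5307 mm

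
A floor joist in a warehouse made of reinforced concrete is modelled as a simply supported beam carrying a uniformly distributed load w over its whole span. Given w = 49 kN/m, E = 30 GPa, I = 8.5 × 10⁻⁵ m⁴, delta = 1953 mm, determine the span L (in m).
Model: a simply supported beam carrying a uniformly distributed load w over its whole span, so delta = (5·w·L^4) / (384·E·I).
Solve for L: L = ((384·delta·E·I) / (5·w))^(1/4).
Convert to SI units:
  w = 49 kN/m = 49000 N/m
  E = 30 GPa = 3 × 10¹⁰ Pa
  delta = 1953 mm = 1.953 m
Substitute:
  L = ((384 × 1.953 × (3 × 10¹⁰) × (8.5 × 10⁻⁵)) / (5 × 49000))^(1/4)
  L = 9.399 m
Final answer: L = 9.399 m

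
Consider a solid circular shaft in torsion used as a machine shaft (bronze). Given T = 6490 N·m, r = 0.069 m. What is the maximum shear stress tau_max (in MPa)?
Model: a solid circular shaft in torsion, so tau_max = (2·T) / (π·r^3).
Substitute:
  tau_max = (2 × 6490) / (π × 0.069^3)
  tau_max = 1.258 × 10⁷ Pa
Convert: tau_max = 1.258 × 10⁷ Pa = 12.58 MPa
Final answer: tau_max = 12.58 MPa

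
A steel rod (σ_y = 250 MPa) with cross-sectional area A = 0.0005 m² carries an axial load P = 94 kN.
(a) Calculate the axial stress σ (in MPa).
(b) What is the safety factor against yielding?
(a) Axial stress σ = P/A. Convert P = 94 kN = 94000 N.
  σ = 94000 / 0.0005 = 1.88 × 10⁸ Pa = 188 MPa
(b) Safety factor SF = σ_y/σ = 250 / 188 = 1.33
Final answer: (a) σ = 188 MPa, (b) SF = 1.33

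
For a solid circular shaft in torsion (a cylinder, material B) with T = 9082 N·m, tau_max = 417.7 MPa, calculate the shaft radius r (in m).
Model: a solid circular shaft in torsion, so tau_max = (2·T) / (π·r^3).
Solve for r: r = ((2·T) / (π·tau_max))^(1/3).
Convert to SI units:
  tau_max = 417.7 MPa = 4.177 × 10⁸ Pa
Substitute:
  r = ((2 × 9082) / (π × (4.177 × 10⁸)))^(1/3)
  r = 0.02401 m
Final answer: r = 0.02401 m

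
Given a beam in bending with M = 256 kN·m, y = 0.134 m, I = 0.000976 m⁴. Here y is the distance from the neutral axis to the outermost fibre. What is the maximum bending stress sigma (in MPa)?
Model: a beam in bending, so sigma = (M·y) / I.
Convert to SI units:
  M = 256 kN·m = 256000 N·m
Substitute:
  sigma = (256000 × 0.134) / 0.000976
  sigma = 3.515 × 10⁷ Pa
Convert: sigma = 3.515 × 10⁷ Pa = 35.15 MPa
Final answer: sigma = 35.15 MPa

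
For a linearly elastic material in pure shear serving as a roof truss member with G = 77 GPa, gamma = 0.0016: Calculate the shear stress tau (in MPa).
Model: a linearly elastic material in pure shear, so tau = G·gamma.
Convert to SI units:
  G = 77 GPa = 7.7 × 10¹⁰ Pa
Substitute:
  tau = (7.7 × 10¹⁰) × 0.0016
  tau = 1.232 × 10⁸ Pa
Convert: tau = 1.232 × 10⁸ Pa = 123.2 MPa
Final answer: tau = 123.2 MPa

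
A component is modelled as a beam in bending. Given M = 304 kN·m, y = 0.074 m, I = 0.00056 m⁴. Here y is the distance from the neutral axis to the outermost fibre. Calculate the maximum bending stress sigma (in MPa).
Model: a beam in bending, so sigma = (M·y) / I.
Convert to SI units:
  M = 304 kN·m = 304000 N·m
Substitute:
  sigma = (304000 × 0.074) / 0.00056
  sigma = 4.017 × 10⁷ Pa
Convert: sigma = 4.017 × 10⁷ Pa = 40.17 MPa
Final answer: sigma = 40.17 MPa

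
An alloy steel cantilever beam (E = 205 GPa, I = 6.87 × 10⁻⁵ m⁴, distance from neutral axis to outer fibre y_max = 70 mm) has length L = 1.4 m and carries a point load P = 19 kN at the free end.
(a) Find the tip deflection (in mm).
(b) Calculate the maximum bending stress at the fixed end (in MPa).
(a) Tip deflection of a cantilever with an end point load: δ = P·L^3 / (3·E·I). Convert P = 19 kN = 19000 N, E = 205 GPa = 2.05 × 10¹¹ Pa.
  δ = (19000 × 1.4^3) / (3 × (2.05 × 10¹¹) × (6.87 × 10⁻⁵)) = 0.001234 m = 1.234 mm
(b) Maximum bending moment at the fixed end: M = P·L = 19000 × 1.4 = 26600 N·m. Convert y_max = 70 mm = 0.07 m.
  σ = M·y_max / I = (26600 × 0.07) / (6.87 × 10⁻⁵) = 2.71 × 10⁷ Pa = 27.1 MPa
Final answer: (a) δ = 1.234 mm, (b) σ = 27.1 MPa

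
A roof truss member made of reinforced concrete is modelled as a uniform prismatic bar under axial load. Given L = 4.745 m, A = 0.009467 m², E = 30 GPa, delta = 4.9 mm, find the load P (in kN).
Model: a uniform prismatic bar under axial load, so delta = (P·L) / (A·E).
Solve for P: P = (delta·A·E) / L.
Convert to SI units:
  E = 30 GPa = 3 × 10¹⁰ Pa
  delta = 4.9 mm = 0.0049 m
Substitute:
  P = (0.0049 × 0.009467 × (3 × 10¹⁰)) / 4.745
  P = 293300 N
Convert: P = 293300 N = 293.3 kN
Final answer: P = 293.3 kN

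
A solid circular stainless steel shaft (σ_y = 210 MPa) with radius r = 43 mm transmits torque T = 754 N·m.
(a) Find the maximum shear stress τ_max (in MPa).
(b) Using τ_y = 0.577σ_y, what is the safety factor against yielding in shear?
(a) For a solid circular shaft, τ_max = T·r/J with J = π·r^4/2, i.e. τ_max = 2·T / (π·r^3). Convert r = 43 mm = 0.043 m.
  τ_max = (2 × 754) / (π × 0.043^3) = 6.037 × 10⁶ Pa = 6.037 MPa
(b) τ_y = 0.577 × 210 = 121.17 MPa
  SF = τ_y/τ_max = 121.17 / 6.037 = 20.07
Final answer: (a) τ_max = 6.037 MPa, (b) SF = 20.07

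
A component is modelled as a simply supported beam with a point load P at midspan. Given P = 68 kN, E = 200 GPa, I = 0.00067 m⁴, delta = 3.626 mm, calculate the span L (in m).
Model: a simply supported beam with a point load P at midspan, so delta = (P·L^3) / (48·E·I).
Solve for L: L = ((48·delta·E·I) / P)^(1/3).
Convert to SI units:
  P = 68 kN = 68000 N
  E = 200 GPa = 2 × 10¹¹ Pa
  delta = 3.626 mm = 0.003626 m
Substitute:
  L = ((48 × 0.003626 × (2 × 10¹¹) × 0.00067) / 68000)^(1/3)
  L = 7 m
Final answer: L = 7 m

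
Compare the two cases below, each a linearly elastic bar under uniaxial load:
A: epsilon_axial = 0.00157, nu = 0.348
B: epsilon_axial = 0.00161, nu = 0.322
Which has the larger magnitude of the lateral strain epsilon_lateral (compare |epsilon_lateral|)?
Model: a linearly elastic bar under uniaxial load, so epsilon_lateral = -nu·epsilon_axial (SI units).
  A: epsilon_lateral = -(0.348 × 0.00157) = -0.0005464
  B: epsilon_lateral = -(0.322 × 0.00161) = -0.0005184
|epsilon_lateral|: A = 0.0005464, B = 0.0005184, so A is larger in magnitude.
Final answer: A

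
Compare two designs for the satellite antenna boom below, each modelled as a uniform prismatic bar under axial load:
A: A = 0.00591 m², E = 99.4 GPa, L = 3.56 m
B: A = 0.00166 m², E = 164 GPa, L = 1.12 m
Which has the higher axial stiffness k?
Model: a uniform prismatic bar under axial load, so k = (A·E) / L (SI units).
  A: k = (0.00591 × (9.94 × 10¹⁰)) / 3.56 = 1.65 × 10⁸ N/m = 165 MN/m
  B: k = (0.00166 × (1.64 × 10¹¹)) / 1.12 = 2.431 × 10⁸ N/m = 243.1 MN/m
243.1 MN/m > 165 MN/m, so B is larger.
Final answer: B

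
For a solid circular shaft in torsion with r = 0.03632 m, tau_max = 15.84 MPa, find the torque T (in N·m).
Model: a solid circular shaft in torsion, so tau_max = (2·T) / (π·r^3).
Solve for T: T = (π·tau_max·r^3) / 2.
Convert to SI units:
  tau_max = 15.84 MPa = 1.584 × 10⁷ Pa
Substitute:
  T = (π × (1.584 × 10⁷) × 0.03632^3) / 2
  T = 1192 N·m
Final answer: T = 1192 N·m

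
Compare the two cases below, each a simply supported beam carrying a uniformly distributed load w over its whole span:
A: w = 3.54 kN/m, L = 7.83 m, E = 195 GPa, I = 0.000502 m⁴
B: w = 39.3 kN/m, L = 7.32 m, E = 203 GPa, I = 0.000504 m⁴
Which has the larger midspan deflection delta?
Model: a simply supported beam carrying a uniformly distributed load w over its whole span, so delta = (5·w·L^4) / (384·E·I) (SI units).
  A: delta = (5 × 3540 × 7.83^4) / (384 × (1.95 × 10¹¹) × 0.000502) = 0.00177 m = 1.77 mm
  B: delta = (5 × 39300 × 7.32^4) / (384 × (2.03 × 10¹¹) × 0.000504) = 0.01436 m = 14.36 mm
14.36 mm > 1.77 mm, so B is larger.
Final answer: B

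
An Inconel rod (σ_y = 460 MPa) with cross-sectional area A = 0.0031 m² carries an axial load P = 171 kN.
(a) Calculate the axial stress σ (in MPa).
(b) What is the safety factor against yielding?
(a) Axial stress σ = P/A. Convert P = 171 kN = 171000 N.
  σ = 171000 / 0.0031 = 5.516 × 10⁷ Pa = 55.16 MPa
(b) Safety factor SF = σ_y/σ = 460 / 55.16 = 8.339
Final answer: (a) σ = 55.16 MPa, (b) SF = 8.339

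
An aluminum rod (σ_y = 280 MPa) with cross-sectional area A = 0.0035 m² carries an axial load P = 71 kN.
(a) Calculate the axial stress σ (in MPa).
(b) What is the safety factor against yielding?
(a) Axial stress σ = P/A. Convert P = 71 kN = 71000 N.
  σ = 71000 / 0.0035 = 2.029 × 10⁷ Pa = 20.29 MPa
(b) Safety factor SF = σ_y/σ = 280 / 20.29 = 13.8
Final answer: (a) σ = 20.29 MPa, (b) SF = 13.8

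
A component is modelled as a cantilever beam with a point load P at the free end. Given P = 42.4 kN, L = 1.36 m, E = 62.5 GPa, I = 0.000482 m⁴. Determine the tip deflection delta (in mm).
Model: a cantilever beam with a point load P at the free end, so delta = (P·L^3) / (3·E·I).
Convert to SI units:
  P = 42.4 kN = 42400 N
  E = 62.5 GPa = 6.25 × 10¹⁰ Pa
Substitute:
  delta = (42400 × 1.36^3) / (3 × (6.25 × 10¹⁰) × 0.000482)
  delta = 0.00118 m
Convert: delta = 0.00118 m = 1.18 mm
Final answer: delta = 1.18 mm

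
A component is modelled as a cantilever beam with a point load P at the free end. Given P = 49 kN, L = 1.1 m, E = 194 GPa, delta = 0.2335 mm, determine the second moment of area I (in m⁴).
Model: a cantilever beam with a point load P at the free end, so delta = (P·L^3) / (3·E·I).
Solve for I: I = (P·L^3) / (3·delta·E).
Convert to SI units:
  P = 49 kN = 49000 N
  E = 194 GPa = 1.94 × 10¹¹ Pa
  delta = 0.2335 mm = 0.0002335 m
Substitute:
  I = (49000 × 1.1^3) / (3 × 0.0002335 × (1.94 × 10¹¹))
  I = 0.0004799 m⁴
Final answer: I = 0.0004799 m⁴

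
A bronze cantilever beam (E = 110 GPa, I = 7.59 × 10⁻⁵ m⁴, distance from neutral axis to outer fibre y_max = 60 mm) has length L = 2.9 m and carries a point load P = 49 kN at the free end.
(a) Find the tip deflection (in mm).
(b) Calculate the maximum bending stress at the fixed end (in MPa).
(a) Tip deflection of a cantilever with an end point load: δ = P·L^3 / (3·E·I). Convert P = 49 kN = 49000 N, E = 110 GPa = 1.1 × 10¹¹ Pa.
  δ = (49000 × 2.9^3) / (3 × (1.1 × 10¹¹) × (7.59 × 10⁻⁵)) = 0.04771 m = 47.71 mm
(b) Maximum bending moment at the fixed end: M = P·L = 49000 × 2.9 = 142100 N·m. Convert y_max = 60 mm = 0.06 m.
  σ = M·y_max / I = (142100 × 0.06) / (7.59 × 10⁻⁵) = 1.123 × 10⁸ Pa = 112.3 MPa
Final answer: (a) δ = 47.71 mm, (b) σ = 112.3 MPa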